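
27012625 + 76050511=103063136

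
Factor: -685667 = -1*557^1*1231^1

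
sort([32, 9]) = [9, 32]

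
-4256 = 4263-8519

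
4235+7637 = 11872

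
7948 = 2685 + 5263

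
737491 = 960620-223129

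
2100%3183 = 2100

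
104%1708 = 104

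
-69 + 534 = 465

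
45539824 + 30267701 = 75807525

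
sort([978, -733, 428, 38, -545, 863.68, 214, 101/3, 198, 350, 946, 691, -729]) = [-733, -729, -545, 101/3, 38, 198, 214, 350, 428, 691, 863.68, 946, 978]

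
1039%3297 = 1039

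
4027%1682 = 663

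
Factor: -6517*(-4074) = 2^1*3^1*7^4*19^1*97^1 = 26550258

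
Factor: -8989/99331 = -1 * 17^(-1) * 89^1 * 101^1 * 5843^(-1)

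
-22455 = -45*499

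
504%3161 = 504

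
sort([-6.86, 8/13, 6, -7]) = [-7, -6.86, 8/13, 6]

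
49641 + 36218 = 85859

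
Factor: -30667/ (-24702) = 2^ (-1) * 3^ (-1) * 7^1 * 13^1 * 23^ (-1) * 179^ (-1) * 337^1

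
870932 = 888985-18053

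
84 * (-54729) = -4597236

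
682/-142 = -4 - 57/71≈-4.80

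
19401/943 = 20 + 541/943 ≈ 20.57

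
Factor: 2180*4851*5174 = 2^3*3^2*5^1*7^2*11^1*13^1*109^1*199^1 = 54715981320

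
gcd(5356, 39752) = 4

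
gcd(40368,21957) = 3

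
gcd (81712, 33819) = 1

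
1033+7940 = 8973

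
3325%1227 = 871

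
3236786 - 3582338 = -345552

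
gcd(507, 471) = 3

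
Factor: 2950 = 2^1 * 5^2 * 59^1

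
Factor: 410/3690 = 3^(-2) = 1/9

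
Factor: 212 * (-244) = -1 * 2^4 * 53^1 * 61^1 = -51728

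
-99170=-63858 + -35312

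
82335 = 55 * 1497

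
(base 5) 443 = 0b1111011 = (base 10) 123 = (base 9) 146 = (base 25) 4n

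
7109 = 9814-2705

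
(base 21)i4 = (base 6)1434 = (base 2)101111110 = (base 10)382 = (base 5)3012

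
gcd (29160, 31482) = 54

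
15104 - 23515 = -8411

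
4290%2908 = 1382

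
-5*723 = -3615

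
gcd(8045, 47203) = 1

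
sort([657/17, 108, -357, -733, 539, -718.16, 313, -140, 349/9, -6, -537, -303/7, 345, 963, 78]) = [-733, -718.16, -537, -357, -140, -303/7, -6, 657/17, 349/9, 78, 108, 313, 345, 539, 963]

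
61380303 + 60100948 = 121481251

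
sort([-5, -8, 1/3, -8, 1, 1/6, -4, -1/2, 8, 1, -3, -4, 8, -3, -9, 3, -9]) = [-9, -9, -8, -8, -5, -4, -4, -3, -3, -1/2, 1/6, 1/3, 1, 1, 3, 8, 8]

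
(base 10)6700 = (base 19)iac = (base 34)5r2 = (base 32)6hc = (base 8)15054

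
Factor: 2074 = 2^1*17^1*61^1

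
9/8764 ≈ 0.00103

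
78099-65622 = 12477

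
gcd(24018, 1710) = 6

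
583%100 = 83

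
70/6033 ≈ 0.0116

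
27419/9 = 3046 + 5/9 ≈ 3046.56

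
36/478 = 18/239 ≈ 0.0753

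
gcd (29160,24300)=4860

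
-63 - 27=-90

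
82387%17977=10479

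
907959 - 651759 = 256200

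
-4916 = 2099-7015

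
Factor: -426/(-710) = 3^1*5^(-1) = 3/5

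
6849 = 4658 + 2191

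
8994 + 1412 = 10406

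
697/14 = 49 + 11/14 ≈ 49.79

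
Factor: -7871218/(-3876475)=2^1*5^(-2)*19^(-1)*8161^(-1)*3935609^1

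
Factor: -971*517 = -1*11^1*47^1*971^1 = -502007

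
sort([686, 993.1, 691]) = [686, 691, 993.1]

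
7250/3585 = 1450/717 ≈ 2.02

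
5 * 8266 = 41330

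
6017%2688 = 641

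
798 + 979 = 1777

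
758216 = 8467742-7709526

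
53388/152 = 351 + 9/38 ≈ 351.24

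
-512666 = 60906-573572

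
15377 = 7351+8026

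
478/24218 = 239/12109≈0.0197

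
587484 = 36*16319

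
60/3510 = 2/117 ≈ 0.0171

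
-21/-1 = 21 = 21.00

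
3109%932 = 313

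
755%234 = 53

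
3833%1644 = 545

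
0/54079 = 0 = 0.00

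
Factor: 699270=2^1 * 3^1 * 5^1 * 11^1 * 13^1 * 163^1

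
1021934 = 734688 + 287246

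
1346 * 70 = 94220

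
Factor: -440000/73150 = -1*2^5*5^2*7^ (-1)*19^ (-1) = -800/133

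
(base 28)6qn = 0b1010101001111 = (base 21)c7g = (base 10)5455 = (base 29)6e3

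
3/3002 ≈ 0.000999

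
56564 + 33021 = 89585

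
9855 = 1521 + 8334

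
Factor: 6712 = 2^3*839^1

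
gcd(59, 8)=1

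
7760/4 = 1940 = 1940.00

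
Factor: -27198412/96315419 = -1 * 2^2 * 31^(-1) * 97^1 * 227^(-1) * 13687^(-1) * 70099^1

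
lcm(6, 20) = 60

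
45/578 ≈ 0.0779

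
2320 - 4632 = -2312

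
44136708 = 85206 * 518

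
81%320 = 81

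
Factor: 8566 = 2^1 * 4283^1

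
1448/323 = 4+156/323 ≈ 4.48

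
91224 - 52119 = 39105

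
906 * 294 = 266364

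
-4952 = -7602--2650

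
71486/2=35743=35743.00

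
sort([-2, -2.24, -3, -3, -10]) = [-10, -3, -3, -2.24, -2]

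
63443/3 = 21147 + 2/3 ≈ 21147.67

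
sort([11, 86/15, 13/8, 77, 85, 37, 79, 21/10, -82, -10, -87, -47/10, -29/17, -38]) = [-87, -82, -38, -10, -47/10, -29/17, 13/8, 21/10, 86/15, 11, 37, 77, 79, 85]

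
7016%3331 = 354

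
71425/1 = 71425 = 71425.00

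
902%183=170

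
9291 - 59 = 9232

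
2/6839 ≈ 0.000292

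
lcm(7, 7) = 7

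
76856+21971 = 98827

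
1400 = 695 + 705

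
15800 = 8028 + 7772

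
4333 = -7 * (-619)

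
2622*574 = 1505028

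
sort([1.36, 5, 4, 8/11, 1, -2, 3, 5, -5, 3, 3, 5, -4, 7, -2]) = [-5, -4, -2, -2, 8/11, 1, 1.36, 3, 3, 3, 4, 5, 5, 5, 7]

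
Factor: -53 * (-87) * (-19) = -1 * 3^1 * 19^1 * 29^1 * 53^1 = -87609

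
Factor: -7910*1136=-1*2^5*5^1*7^1*71^1*113^1=-8985760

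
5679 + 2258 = 7937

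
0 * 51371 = 0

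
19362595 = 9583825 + 9778770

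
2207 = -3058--5265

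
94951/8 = 11868 + 7/8 ≈ 11868.88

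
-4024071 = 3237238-7261309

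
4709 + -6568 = -1859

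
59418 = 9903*6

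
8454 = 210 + 8244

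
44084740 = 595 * 74092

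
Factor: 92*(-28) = -1*2^4*7^1*23^1 = -2576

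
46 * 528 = 24288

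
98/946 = 49/473 ≈ 0.104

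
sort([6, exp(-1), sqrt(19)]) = [exp(-1), sqrt(19), 6]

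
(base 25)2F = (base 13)50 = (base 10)65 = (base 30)25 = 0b1000001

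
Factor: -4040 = -1*2^3*5^1*101^1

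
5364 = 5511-147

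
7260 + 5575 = 12835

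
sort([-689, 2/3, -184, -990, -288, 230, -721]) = [-990, -721, -689, -288, -184, 2/3, 230]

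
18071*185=3343135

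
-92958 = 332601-425559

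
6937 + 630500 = 637437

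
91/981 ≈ 0.0928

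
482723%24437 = 18420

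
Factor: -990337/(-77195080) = 2^(-3)*5^(-1)*19^1*47^1*1109^1*1929877^(-1)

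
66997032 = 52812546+14184486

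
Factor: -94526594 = -1*2^1*47263297^1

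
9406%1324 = 138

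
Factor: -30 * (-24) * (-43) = -1 * 2^4 * 3^2 * 5^1 * 43^1 = -30960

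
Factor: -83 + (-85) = -1*2^3*3^1*7^1 = -168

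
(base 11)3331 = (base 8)10446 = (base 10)4390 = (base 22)91c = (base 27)60g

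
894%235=189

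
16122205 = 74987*215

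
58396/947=61 + 629/947 ≈ 61.66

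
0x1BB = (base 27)GB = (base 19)146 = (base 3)121102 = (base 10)443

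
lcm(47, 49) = 2303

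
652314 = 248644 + 403670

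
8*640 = 5120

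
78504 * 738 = 57935952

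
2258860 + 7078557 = 9337417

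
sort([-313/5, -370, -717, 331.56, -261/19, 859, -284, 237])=[-717, -370, -284, -313/5, -261/19, 237, 331.56, 859]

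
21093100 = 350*60266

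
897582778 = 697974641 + 199608137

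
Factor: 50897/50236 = 2^(-2)*7^1*11^1*19^(-1) = 77/76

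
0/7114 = 0 = 0.00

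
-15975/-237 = 5325/79 ≈ 67.41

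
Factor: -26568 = -1*2^3*3^4*41^1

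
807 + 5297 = 6104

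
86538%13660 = 4578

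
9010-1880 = 7130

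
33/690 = 11/230 ≈ 0.0478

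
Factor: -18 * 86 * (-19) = 2^2 * 3^2 * 19^1 * 43^1 = 29412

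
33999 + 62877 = 96876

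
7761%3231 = 1299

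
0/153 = 0 = 0.00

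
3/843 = 1/281 ≈ 0.00356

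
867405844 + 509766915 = 1377172759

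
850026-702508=147518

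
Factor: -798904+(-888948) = -1 * 2^2 * 233^1 * 1811^1 = -1687852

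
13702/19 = 721 + 3/19 ≈ 721.16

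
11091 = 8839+2252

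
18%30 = 18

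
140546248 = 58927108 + 81619140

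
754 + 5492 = 6246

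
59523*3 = 178569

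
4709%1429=422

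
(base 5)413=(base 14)7a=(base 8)154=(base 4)1230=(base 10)108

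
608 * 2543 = 1546144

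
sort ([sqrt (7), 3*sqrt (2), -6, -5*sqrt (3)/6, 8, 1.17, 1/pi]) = [-6, -5*sqrt (3)/6, 1/pi, 1.17, sqrt (7), 3*sqrt (2), 8]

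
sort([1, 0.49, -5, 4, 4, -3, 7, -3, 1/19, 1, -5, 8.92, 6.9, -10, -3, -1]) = [-10, -5, -5, -3, -3, -3, -1, 1/19, 0.49, 1, 1, 4, 4, 6.9, 7, 8.92]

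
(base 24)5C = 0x84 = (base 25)57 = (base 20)6C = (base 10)132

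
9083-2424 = 6659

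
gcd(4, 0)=4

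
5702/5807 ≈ 0.982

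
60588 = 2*30294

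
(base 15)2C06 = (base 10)9456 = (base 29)B72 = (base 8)22360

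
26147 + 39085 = 65232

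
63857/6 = 10642 + 5/6 ≈ 10642.83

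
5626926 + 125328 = 5752254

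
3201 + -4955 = -1754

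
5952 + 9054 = 15006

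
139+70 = 209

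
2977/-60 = -49 - 37/60 ≈ -49.62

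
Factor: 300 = 2^2 * 3^1 * 5^2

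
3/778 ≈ 0.00386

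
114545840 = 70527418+44018422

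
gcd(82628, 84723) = 1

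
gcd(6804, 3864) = 84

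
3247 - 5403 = -2156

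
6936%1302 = 426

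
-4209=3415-7624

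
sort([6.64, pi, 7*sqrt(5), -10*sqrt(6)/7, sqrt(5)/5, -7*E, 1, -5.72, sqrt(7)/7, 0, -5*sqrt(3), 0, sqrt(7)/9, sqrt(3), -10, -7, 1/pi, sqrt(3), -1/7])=[-7*E, -10, -5*sqrt(3), -7, -5.72, -10*sqrt(6)/7, -1/7, 0, 0, sqrt(7)/9, 1/pi, sqrt(7)/7, sqrt(5)/5, 1, sqrt(3), sqrt(3), pi, 6.64, 7*sqrt(5)]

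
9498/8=1187+1/4=1187.25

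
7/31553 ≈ 0.000222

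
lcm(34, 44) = 748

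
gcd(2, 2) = 2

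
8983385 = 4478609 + 4504776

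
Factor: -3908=-1 * 2^2 * 977^1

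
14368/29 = 495+13/29 ≈ 495.45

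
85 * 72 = 6120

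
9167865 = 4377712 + 4790153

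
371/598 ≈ 0.620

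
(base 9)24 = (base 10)22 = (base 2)10110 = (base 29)m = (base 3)211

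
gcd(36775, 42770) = 5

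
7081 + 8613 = 15694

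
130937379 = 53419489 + 77517890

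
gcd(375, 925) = 25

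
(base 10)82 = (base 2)1010010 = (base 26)34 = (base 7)145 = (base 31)2k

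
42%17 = 8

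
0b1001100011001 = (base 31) 52m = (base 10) 4889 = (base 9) 6632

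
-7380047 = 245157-7625204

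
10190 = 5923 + 4267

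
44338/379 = 116 + 374/379 ≈ 116.99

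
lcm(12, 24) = 24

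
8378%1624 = 258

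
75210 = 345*218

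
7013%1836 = 1505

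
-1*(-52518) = 52518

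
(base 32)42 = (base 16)82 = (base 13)a0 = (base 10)130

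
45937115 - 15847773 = 30089342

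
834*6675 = 5566950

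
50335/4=12583+3/4=12583.75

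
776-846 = -70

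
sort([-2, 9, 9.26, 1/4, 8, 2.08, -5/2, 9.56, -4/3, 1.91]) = [-5/2, -2, -4/3, 1/4, 1.91, 2.08, 8, 9, 9.26, 9.56]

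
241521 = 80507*3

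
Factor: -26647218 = -1*2^1*3^4*13^1*12653^1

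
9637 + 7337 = 16974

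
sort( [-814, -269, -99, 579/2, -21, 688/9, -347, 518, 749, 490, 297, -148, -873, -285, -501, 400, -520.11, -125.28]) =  [-873, -814, -520.11, -501, -347, -285, -269, -148, -125.28, -99, -21, 688/9, 579/2, 297, 400, 490, 518, 749]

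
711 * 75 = 53325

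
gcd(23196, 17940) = 12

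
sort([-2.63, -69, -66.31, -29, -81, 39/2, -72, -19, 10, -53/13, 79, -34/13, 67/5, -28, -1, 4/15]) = [-81, -72, -69, -66.31, -29, -28, -19, -53/13, -2.63, -34/13, -1, 4/15, 10, 67/5, 39/2, 79]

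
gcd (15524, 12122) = 2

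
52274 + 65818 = 118092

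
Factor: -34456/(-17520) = 2^(-1) * 3^(-1) * 5^(-1) * 59^1 = 59/30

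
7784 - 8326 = -542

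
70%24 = 22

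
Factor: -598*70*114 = -1*2^3*3^1*5^1*7^1*13^1*19^1*23^1 = -4772040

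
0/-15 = 0 = 0.00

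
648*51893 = 33626664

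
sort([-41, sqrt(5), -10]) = [-41, -10, sqrt(5)]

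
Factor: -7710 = -1*2^1*3^1*5^1*257^1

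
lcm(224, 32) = 224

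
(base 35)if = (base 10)645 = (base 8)1205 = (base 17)23g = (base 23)151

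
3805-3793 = 12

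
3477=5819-2342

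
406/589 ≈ 0.689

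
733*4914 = 3601962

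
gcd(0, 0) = 0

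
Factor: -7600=-1 * 2^4 * 5^2 * 19^1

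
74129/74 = 1001 + 55/74 ≈ 1001.74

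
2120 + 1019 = 3139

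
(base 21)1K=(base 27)1E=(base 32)19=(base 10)41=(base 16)29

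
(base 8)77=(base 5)223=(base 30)23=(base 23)2h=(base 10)63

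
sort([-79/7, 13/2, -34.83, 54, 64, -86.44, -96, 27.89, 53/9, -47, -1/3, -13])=[-96, -86.44, -47, -34.83, -13, -79/7, -1/3, 53/9, 13/2, 27.89, 54, 64]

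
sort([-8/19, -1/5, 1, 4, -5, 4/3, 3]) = [-5, -8/19, -1/5, 1, 4/3, 3, 4]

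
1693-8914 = -7221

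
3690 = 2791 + 899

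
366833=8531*43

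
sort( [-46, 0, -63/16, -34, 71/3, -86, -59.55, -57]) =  [-86, -59.55, -57, -46, -34, -63/16, 0, 71/3]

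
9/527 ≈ 0.0171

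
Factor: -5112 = -1 * 2^3 * 3^2 * 71^1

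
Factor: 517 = 11^1*47^1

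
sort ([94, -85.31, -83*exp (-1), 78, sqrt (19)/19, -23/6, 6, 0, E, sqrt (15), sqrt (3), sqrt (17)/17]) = [-85.31, -83*exp (-1), -23/6, 0, sqrt (19)/19, sqrt (17)/17, sqrt (3), E, sqrt (15), 6, 78, 94]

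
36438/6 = 6073 = 6073.00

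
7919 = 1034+6885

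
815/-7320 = -163/1464 ≈ -0.111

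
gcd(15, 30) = 15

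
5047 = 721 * 7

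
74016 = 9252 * 8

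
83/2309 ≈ 0.0359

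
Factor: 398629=7^1 * 11^1 * 31^1 * 167^1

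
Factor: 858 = 2^1*3^1*11^1*13^1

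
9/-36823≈-0.000244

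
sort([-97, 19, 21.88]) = [-97, 19, 21.88]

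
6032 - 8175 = -2143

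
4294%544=486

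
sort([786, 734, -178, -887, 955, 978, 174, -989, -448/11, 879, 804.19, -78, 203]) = [-989, -887, -178, -78, -448/11, 174, 203, 734, 786, 804.19, 879, 955, 978]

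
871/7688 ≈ 0.113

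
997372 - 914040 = 83332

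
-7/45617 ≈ -0.000153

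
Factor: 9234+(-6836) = 2^1*11^1*109^1 = 2398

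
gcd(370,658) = 2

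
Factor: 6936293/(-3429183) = -1 * 3^(-1) * 7^2 * 13^1 * 10889^1 * 1143061^(-1) 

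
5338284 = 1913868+3424416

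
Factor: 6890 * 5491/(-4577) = -1 * 2^1 * 5^1 * 13^1 * 17^2 * 19^1 * 23^(-1) * 53^1 * 199^(-1) = -37832990/4577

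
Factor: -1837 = -1 * 11^1 * 167^1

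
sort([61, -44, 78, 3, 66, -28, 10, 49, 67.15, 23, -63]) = [-63, -44, -28, 3, 10, 23, 49, 61, 66, 67.15, 78]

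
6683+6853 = 13536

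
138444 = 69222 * 2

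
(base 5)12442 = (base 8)1745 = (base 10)997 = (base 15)467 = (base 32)v5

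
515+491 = 1006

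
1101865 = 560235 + 541630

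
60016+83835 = 143851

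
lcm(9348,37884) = 719796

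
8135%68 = 43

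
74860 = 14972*5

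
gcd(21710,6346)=334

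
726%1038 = 726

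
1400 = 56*25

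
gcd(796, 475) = 1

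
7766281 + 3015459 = 10781740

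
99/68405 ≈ 0.00145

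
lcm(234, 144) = 1872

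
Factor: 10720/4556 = 2^3 * 5^1 * 17^(-1) = 40/17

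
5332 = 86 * 62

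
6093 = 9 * 677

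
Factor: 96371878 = 2^1*17^1*2834467^1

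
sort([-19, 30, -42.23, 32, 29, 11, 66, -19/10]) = [-42.23, -19, -19/10, 11, 29, 30, 32, 66]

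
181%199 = 181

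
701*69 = 48369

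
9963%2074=1667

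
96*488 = 46848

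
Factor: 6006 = 2^1*3^1*7^1*11^1*13^1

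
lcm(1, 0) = 0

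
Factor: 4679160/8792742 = 2^2*5^1*7^(-1)*29^(-1)*7219^(-1)*38993^1 = 779860/1465457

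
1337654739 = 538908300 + 798746439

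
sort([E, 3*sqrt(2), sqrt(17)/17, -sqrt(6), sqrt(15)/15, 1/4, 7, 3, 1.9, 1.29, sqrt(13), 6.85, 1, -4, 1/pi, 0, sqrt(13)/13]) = [-4, -sqrt(6), 0, sqrt(17)/17, 1/4, sqrt(15)/15, sqrt(13)/13, 1/pi, 1, 1.29, 1.9, E, 3, sqrt(13), 3*sqrt(2), 6.85, 7]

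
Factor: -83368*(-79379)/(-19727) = -1*2^3*17^1*613^1*19727^(-1)*79379^1 = -6617668472/19727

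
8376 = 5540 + 2836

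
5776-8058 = -2282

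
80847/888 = 91 + 13/296 ≈ 91.04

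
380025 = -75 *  (-5067)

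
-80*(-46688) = 3735040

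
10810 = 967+9843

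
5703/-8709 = -1901/2903 ≈ -0.655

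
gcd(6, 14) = 2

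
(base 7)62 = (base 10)44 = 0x2c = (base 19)26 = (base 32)1c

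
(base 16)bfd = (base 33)2r0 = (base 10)3069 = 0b101111111101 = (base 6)22113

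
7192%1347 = 457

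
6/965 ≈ 0.00622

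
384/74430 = 64/12405 ≈ 0.00516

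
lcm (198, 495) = 990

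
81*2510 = 203310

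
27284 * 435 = 11868540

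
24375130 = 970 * 25129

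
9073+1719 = 10792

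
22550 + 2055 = 24605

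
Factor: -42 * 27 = -1 * 2^1 * 3^4 * 7^1 = -1134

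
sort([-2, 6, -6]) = [-6, -2, 6]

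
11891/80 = 148 + 51/80 ≈ 148.64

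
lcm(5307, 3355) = 291885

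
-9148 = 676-9824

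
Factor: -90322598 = -1 * 2^1 * 17^1 * 2656547^1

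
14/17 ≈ 0.824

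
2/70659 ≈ 0.0000283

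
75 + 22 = 97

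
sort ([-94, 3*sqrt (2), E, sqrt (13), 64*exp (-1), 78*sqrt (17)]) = [-94, E, sqrt (13), 3*sqrt (2), 64*exp (-1), 78*sqrt (17)]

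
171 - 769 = -598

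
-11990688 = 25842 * (-464)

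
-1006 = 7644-8650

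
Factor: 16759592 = 2^3 * 31^1 * 67579^1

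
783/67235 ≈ 0.0116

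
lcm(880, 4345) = 69520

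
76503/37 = 2067 + 24/37 ≈ 2067.65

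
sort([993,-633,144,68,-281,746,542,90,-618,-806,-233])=[-806,-633,-618,-281,-233,68,90,144,542,746,993]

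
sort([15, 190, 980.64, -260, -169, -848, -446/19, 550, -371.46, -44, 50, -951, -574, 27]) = [-951, -848, -574, -371.46, -260, -169, -44, -446/19, 15, 27, 50, 190, 550, 980.64]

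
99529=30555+68974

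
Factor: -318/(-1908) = 2^(-1)*3^(-1) = 1/6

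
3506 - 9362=-5856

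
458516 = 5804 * 79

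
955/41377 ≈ 0.0231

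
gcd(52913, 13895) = 7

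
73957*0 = 0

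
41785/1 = 41785 = 41785.00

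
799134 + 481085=1280219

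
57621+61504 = 119125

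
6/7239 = 2/2413 ≈ 0.000829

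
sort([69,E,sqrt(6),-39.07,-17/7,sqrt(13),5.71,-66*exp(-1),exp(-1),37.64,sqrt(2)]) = [-39.07,-66*exp(-1),-17/7,exp(-1),sqrt(2),sqrt(6),E,sqrt(13),5.71,37.64,69]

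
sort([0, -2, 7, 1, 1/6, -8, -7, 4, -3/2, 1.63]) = [-8, -7, -2, -3/2, 0, 1/6, 1, 1.63, 4, 7]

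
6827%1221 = 722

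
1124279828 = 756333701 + 367946127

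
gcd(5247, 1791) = 9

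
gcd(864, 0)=864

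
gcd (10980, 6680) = 20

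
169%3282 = 169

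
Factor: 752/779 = 2^4*19^(-1)*41^(-1)*47^1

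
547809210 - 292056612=255752598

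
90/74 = 45/37 ≈ 1.22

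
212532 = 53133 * 4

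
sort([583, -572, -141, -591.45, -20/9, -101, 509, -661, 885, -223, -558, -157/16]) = [-661, -591.45, -572, -558, -223, -141, -101, -157/16, -20/9, 509, 583, 885]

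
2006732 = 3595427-1588695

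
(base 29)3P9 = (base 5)101012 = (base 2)110010111001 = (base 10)3257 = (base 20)82H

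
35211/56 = 628 + 43/56 ≈ 628.77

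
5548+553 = 6101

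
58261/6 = 9710+1/6 ≈ 9710.17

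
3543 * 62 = 219666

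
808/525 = 1 + 283/525 ≈ 1.54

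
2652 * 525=1392300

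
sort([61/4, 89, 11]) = [11, 61/4, 89]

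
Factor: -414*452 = -1*2^3*3^2*23^1*113^1 = -187128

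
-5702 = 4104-9806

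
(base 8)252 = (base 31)5f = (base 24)72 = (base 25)6k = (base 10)170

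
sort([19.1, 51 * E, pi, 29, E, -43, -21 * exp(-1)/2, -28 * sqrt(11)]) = [-28 * sqrt(11), -43, -21 * exp(-1)/2, E, pi, 19.1, 29, 51 * E]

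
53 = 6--47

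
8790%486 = 42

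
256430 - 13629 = 242801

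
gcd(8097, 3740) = 1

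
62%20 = 2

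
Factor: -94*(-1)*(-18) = -1*2^2*3^2*47^1 = -1692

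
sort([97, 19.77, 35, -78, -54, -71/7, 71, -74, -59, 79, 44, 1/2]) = [-78, -74, -59, -54, -71/7, 1/2, 19.77, 35, 44, 71, 79, 97]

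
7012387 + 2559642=9572029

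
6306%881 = 139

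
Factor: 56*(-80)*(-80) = 2^11*5^2*7^1 = 358400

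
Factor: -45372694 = -1 * 2^1 * 17^1 * 1334491^1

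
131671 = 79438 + 52233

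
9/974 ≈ 0.00924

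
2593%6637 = 2593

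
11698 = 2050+9648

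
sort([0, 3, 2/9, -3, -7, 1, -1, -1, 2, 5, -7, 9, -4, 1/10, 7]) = [-7, -7, -4, -3, -1, -1, 0, 1/10, 2/9, 1, 2, 3, 5, 7, 9]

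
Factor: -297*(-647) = 3^3*11^1*647^1 = 192159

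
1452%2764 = 1452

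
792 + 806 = 1598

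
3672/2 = 1836 = 1836.00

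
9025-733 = 8292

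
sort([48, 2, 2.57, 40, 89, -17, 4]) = [-17, 2, 2.57, 4, 40, 48, 89]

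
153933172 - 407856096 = -253922924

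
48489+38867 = 87356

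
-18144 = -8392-9752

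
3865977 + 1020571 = 4886548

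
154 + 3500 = 3654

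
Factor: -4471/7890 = -1*2^(-1)*3^(-1)*5^(-1)*17^1 = -17/30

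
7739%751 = 229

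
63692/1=63692=63692.00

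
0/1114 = 0 = 0.00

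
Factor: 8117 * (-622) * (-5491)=2^1 * 17^2 * 19^1 * 311^1 * 8117^1=27722818034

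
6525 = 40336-33811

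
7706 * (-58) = -446948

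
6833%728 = 281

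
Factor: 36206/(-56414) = -1*43^1*67^(-1) = -43/67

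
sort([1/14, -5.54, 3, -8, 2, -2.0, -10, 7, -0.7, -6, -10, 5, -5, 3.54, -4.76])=[-10, -10, -8, -6, -5.54, -5, -4.76, -2.0, -0.7, 1/14, 2, 3, 3.54, 5, 7]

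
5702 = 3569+2133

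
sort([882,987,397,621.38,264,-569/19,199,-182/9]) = [-569/19,-182/9,199,264,397,621.38,882,987]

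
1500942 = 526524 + 974418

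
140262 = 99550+40712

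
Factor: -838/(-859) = 2^1*419^1*859^(-1)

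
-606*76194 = -46173564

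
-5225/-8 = 653 + 1/8 ≈ 653.13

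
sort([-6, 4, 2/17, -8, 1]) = [-8, -6, 2/17, 1, 4]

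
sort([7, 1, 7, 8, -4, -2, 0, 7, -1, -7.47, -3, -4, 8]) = [-7.47, -4, -4, -3, -2, -1, 0, 1, 7, 7, 7, 8, 8]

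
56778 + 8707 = 65485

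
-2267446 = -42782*53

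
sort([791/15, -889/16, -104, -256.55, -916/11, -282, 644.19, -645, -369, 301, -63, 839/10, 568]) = [-645, -369, -282, -256.55, -104, -916/11, -63, -889/16, 791/15, 839/10, 301, 568, 644.19]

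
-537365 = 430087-967452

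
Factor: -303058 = -1 * 2^1 * 7^1 * 21647^1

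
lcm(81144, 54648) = 2677752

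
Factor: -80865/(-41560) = 2^(-3) * 3^3 * 599^1 * 1039^(-1) = 16173/8312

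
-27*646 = -17442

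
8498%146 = 30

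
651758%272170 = 107418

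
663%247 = 169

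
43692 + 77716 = 121408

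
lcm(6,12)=12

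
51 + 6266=6317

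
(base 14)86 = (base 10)118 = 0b1110110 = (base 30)3s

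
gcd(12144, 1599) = 3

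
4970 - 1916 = 3054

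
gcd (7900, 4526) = 2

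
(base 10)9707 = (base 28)caj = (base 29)bfl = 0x25eb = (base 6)112535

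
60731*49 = 2975819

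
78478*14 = 1098692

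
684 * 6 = 4104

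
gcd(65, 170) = 5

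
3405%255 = 90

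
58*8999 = 521942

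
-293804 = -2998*98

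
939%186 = 9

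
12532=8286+4246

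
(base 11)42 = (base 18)2a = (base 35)1b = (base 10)46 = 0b101110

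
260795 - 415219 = -154424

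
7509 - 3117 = 4392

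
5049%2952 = 2097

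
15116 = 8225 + 6891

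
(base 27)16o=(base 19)2a3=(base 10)915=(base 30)10f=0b1110010011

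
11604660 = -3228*(-3595)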